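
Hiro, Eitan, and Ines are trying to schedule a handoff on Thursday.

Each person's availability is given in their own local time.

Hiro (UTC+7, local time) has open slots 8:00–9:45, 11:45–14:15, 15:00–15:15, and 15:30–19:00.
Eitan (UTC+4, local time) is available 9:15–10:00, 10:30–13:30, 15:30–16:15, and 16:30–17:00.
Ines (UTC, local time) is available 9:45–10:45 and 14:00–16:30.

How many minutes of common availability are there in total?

Hiro → UTC: 01:00–02:45, 04:45–07:15, 08:00–08:15, 08:30–12:00.
Eitan → UTC: 05:15–06:00, 06:30–09:30, 11:30–12:15, 12:30–13:00.
Ines → UTC: 09:45–10:45, 14:00–16:30.
Hiro ∩ Eitan: 05:15–06:00, 06:30–07:15, 08:00–08:15, 08:30–09:30, 11:30–12:00.
Hiro ∩ Eitan ∩ Ines: (none).
Total common minutes: 0.

0 minutes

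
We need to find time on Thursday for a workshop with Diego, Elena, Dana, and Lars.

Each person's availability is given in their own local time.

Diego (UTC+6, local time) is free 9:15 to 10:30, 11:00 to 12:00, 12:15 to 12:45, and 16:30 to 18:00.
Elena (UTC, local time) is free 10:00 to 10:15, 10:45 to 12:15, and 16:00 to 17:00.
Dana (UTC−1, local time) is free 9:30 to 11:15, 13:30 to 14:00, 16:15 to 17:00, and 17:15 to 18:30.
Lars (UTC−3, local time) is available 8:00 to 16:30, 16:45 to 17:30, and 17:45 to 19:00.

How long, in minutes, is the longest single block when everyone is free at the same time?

60 minutes

Diego → UTC: 03:15–04:30, 05:00–06:00, 06:15–06:45, 10:30–12:00.
Elena → UTC: 10:00–10:15, 10:45–12:15, 16:00–17:00.
Dana → UTC: 10:30–12:15, 14:30–15:00, 17:15–18:00, 18:15–19:30.
Lars → UTC: 11:00–19:30, 19:45–20:30, 20:45–22:00.
Diego ∩ Elena: 10:45–12:00.
Diego ∩ Elena ∩ Dana: 10:45–12:00.
Diego ∩ Elena ∩ Dana ∩ Lars: 11:00–12:00.
Single common window of 60 minutes.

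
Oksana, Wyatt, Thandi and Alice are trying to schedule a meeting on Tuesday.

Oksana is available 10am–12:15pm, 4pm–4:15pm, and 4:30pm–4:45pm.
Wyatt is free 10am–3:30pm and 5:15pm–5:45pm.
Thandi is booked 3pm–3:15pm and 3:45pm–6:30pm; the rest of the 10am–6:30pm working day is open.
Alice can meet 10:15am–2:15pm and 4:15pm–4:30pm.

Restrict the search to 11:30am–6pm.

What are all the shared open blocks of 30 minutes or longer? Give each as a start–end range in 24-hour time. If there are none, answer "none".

Thandi free within 10:00–18:30: 10:00–15:00, 15:15–15:45.
Oksana ∩ Wyatt: 10:00–12:15.
Oksana ∩ Wyatt ∩ Thandi: 10:00–12:15.
Oksana ∩ Wyatt ∩ Thandi ∩ Alice: 10:15–12:15.
Restricted to 11:30–18:00: 11:30–12:15.
Windows ≥ 30 min: 11:30–12:15.

11:30–12:15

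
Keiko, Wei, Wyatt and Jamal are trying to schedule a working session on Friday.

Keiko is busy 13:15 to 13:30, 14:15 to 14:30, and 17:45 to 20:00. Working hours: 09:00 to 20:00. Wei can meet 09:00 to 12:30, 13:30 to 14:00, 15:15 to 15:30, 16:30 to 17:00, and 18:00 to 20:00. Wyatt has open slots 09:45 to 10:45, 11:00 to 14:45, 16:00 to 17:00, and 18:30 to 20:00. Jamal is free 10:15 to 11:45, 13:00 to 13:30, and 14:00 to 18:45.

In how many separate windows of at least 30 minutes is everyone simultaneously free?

Keiko free within 09:00–20:00: 09:00–13:15, 13:30–14:15, 14:30–17:45.
Keiko ∩ Wei: 09:00–12:30, 13:30–14:00, 15:15–15:30, 16:30–17:00.
Keiko ∩ Wei ∩ Wyatt: 09:45–10:45, 11:00–12:30, 13:30–14:00, 16:30–17:00.
Keiko ∩ Wei ∩ Wyatt ∩ Jamal: 10:15–10:45, 11:00–11:45, 16:30–17:00.
Windows ≥ 30 min: 10:15–10:45, 11:00–11:45, 16:30–17:00.
That's 3 windows.

3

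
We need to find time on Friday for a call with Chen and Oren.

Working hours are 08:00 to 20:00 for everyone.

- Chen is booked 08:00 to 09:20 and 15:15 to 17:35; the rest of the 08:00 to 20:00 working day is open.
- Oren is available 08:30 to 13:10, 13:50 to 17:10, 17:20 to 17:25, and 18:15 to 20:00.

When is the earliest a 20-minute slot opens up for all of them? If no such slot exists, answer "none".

Chen free within 08:00–20:00: 09:20–15:15, 17:35–20:00.
Chen ∩ Oren: 09:20–13:10, 13:50–15:15, 18:15–20:00.
Windows ≥ 20 min: 09:20–13:10, 13:50–15:15, 18:15–20:00.
Earliest such window starts at 09:20.

09:20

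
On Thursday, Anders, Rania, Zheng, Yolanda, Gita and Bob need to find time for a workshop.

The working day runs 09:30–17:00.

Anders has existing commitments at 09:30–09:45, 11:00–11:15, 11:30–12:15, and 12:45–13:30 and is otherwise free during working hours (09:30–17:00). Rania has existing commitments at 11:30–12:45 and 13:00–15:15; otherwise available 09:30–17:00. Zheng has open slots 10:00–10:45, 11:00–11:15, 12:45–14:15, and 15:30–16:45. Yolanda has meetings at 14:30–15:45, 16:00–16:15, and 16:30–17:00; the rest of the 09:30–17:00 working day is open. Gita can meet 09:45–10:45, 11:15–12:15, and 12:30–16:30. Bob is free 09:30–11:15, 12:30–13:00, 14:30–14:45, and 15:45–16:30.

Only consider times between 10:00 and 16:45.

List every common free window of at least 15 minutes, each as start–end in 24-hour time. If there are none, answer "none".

10:00–10:45, 15:45–16:00, 16:15–16:30

Anders free within 09:30–17:00: 09:45–11:00, 11:15–11:30, 12:15–12:45, 13:30–17:00.
Rania free within 09:30–17:00: 09:30–11:30, 12:45–13:00, 15:15–17:00.
Yolanda free within 09:30–17:00: 09:30–14:30, 15:45–16:00, 16:15–16:30.
Anders ∩ Rania: 09:45–11:00, 11:15–11:30, 15:15–17:00.
Anders ∩ Rania ∩ Zheng: 10:00–10:45, 15:30–16:45.
Anders ∩ Rania ∩ Zheng ∩ Yolanda: 10:00–10:45, 15:45–16:00, 16:15–16:30.
Anders ∩ Rania ∩ Zheng ∩ Yolanda ∩ Gita: 10:00–10:45, 15:45–16:00, 16:15–16:30.
Anders ∩ Rania ∩ Zheng ∩ Yolanda ∩ Gita ∩ Bob: 10:00–10:45, 15:45–16:00, 16:15–16:30.
Restricted to 10:00–16:45: 10:00–10:45, 15:45–16:00, 16:15–16:30.
Windows ≥ 15 min: 10:00–10:45, 15:45–16:00, 16:15–16:30.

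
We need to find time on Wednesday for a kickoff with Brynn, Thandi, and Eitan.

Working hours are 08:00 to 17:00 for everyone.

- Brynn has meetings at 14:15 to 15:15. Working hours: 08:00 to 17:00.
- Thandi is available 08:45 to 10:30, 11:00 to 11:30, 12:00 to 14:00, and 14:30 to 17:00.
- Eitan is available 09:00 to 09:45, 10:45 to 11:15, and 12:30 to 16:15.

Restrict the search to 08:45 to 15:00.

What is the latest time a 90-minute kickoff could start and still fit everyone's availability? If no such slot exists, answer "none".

Brynn free within 08:00–17:00: 08:00–14:15, 15:15–17:00.
Brynn ∩ Thandi: 08:45–10:30, 11:00–11:30, 12:00–14:00, 15:15–17:00.
Brynn ∩ Thandi ∩ Eitan: 09:00–09:45, 11:00–11:15, 12:30–14:00, 15:15–16:15.
Restricted to 08:45–15:00: 09:00–09:45, 11:00–11:15, 12:30–14:00.
Windows ≥ 90 min: 12:30–14:00.
Latest start in the last window 12:30–14:00 is 14:00 − 90 min = 12:30.

12:30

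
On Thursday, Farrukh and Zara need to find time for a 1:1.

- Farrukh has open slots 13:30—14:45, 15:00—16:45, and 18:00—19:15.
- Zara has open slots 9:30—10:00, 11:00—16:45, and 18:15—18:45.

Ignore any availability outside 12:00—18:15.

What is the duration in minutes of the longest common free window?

Farrukh ∩ Zara: 13:30–14:45, 15:00–16:45, 18:15–18:45.
Restricted to 12:00–18:15: 13:30–14:45, 15:00–16:45.
Common window lengths: 75, 105 min; longest is 105.

105 minutes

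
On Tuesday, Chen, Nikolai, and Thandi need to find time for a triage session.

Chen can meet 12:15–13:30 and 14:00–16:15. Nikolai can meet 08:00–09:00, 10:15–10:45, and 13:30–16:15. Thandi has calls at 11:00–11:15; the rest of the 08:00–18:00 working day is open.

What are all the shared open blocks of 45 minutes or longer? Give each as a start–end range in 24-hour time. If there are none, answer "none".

14:00–16:15

Thandi free within 08:00–18:00: 08:00–11:00, 11:15–18:00.
Chen ∩ Nikolai: 14:00–16:15.
Chen ∩ Nikolai ∩ Thandi: 14:00–16:15.
Windows ≥ 45 min: 14:00–16:15.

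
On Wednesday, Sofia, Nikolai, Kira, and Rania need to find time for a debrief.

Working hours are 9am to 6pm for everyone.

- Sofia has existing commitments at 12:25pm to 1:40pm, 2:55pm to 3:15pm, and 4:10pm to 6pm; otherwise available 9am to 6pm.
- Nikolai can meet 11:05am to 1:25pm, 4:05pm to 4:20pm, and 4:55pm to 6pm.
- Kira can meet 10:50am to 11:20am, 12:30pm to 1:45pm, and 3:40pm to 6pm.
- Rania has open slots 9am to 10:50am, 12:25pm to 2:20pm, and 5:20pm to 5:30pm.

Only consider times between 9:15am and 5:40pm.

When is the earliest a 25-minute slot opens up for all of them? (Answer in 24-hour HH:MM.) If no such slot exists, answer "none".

Sofia free within 09:00–18:00: 09:00–12:25, 13:40–14:55, 15:15–16:10.
Sofia ∩ Nikolai: 11:05–12:25, 16:05–16:10.
Sofia ∩ Nikolai ∩ Kira: 11:05–11:20, 16:05–16:10.
Sofia ∩ Nikolai ∩ Kira ∩ Rania: (none).
Restricted to 09:15–17:40: (none).
Windows ≥ 25 min: (none).

none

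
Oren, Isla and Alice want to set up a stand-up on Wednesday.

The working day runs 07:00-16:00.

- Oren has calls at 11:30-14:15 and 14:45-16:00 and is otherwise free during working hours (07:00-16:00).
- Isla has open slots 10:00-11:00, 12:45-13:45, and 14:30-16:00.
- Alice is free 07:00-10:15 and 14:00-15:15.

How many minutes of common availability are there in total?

Oren free within 07:00–16:00: 07:00–11:30, 14:15–14:45.
Oren ∩ Isla: 10:00–11:00, 14:30–14:45.
Oren ∩ Isla ∩ Alice: 10:00–10:15, 14:30–14:45.
Total common minutes: 15 + 15 = 30.

30 minutes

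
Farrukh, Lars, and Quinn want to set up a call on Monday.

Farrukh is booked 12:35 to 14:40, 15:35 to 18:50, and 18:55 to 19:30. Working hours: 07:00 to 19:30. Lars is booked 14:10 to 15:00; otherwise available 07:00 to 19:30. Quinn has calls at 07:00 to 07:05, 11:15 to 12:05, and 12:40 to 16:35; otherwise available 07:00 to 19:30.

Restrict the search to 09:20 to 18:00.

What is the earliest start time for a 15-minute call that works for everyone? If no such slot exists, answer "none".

09:20

Farrukh free within 07:00–19:30: 07:00–12:35, 14:40–15:35, 18:50–18:55.
Lars free within 07:00–19:30: 07:00–14:10, 15:00–19:30.
Quinn free within 07:00–19:30: 07:05–11:15, 12:05–12:40, 16:35–19:30.
Farrukh ∩ Lars: 07:00–12:35, 15:00–15:35, 18:50–18:55.
Farrukh ∩ Lars ∩ Quinn: 07:05–11:15, 12:05–12:35, 18:50–18:55.
Restricted to 09:20–18:00: 09:20–11:15, 12:05–12:35.
Windows ≥ 15 min: 09:20–11:15, 12:05–12:35.
Earliest such window starts at 09:20.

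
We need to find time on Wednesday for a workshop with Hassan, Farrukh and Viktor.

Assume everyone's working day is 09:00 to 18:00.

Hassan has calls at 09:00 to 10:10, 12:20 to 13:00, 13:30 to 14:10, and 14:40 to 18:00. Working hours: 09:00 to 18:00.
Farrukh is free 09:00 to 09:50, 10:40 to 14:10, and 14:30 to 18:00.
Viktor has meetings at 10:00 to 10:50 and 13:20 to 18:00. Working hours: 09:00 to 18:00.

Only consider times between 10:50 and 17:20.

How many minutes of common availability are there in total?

110 minutes

Hassan free within 09:00–18:00: 10:10–12:20, 13:00–13:30, 14:10–14:40.
Viktor free within 09:00–18:00: 09:00–10:00, 10:50–13:20.
Hassan ∩ Farrukh: 10:40–12:20, 13:00–13:30, 14:30–14:40.
Hassan ∩ Farrukh ∩ Viktor: 10:50–12:20, 13:00–13:20.
Restricted to 10:50–17:20: 10:50–12:20, 13:00–13:20.
Total common minutes: 90 + 20 = 110.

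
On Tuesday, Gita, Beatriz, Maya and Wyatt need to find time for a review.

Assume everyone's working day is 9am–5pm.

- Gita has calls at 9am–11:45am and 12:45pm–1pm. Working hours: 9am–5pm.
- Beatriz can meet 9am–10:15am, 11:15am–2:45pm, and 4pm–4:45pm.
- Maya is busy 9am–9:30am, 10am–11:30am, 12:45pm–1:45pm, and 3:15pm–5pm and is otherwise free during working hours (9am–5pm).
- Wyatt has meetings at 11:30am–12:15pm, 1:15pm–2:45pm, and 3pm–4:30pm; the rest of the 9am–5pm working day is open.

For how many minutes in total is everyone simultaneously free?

Gita free within 09:00–17:00: 11:45–12:45, 13:00–17:00.
Maya free within 09:00–17:00: 09:30–10:00, 11:30–12:45, 13:45–15:15.
Wyatt free within 09:00–17:00: 09:00–11:30, 12:15–13:15, 14:45–15:00, 16:30–17:00.
Gita ∩ Beatriz: 11:45–12:45, 13:00–14:45, 16:00–16:45.
Gita ∩ Beatriz ∩ Maya: 11:45–12:45, 13:45–14:45.
Gita ∩ Beatriz ∩ Maya ∩ Wyatt: 12:15–12:45.
Total common minutes: 30.

30 minutes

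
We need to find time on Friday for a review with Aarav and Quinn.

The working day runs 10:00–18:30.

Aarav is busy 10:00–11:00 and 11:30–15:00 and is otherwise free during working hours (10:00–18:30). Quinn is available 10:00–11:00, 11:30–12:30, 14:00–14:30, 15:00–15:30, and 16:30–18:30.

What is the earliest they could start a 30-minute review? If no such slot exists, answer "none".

Aarav free within 10:00–18:30: 11:00–11:30, 15:00–18:30.
Aarav ∩ Quinn: 15:00–15:30, 16:30–18:30.
Windows ≥ 30 min: 15:00–15:30, 16:30–18:30.
Earliest such window starts at 15:00.

15:00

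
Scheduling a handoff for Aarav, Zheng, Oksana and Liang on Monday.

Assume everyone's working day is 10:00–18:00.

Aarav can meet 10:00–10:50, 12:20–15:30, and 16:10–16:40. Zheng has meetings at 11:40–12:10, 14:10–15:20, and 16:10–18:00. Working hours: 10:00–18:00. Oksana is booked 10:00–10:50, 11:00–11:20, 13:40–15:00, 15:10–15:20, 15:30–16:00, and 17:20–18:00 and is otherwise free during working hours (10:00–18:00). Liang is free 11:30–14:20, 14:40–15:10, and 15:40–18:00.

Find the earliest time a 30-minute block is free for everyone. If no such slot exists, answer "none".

Zheng free within 10:00–18:00: 10:00–11:40, 12:10–14:10, 15:20–16:10.
Oksana free within 10:00–18:00: 10:50–11:00, 11:20–13:40, 15:00–15:10, 15:20–15:30, 16:00–17:20.
Aarav ∩ Zheng: 10:00–10:50, 12:20–14:10, 15:20–15:30.
Aarav ∩ Zheng ∩ Oksana: 12:20–13:40, 15:20–15:30.
Aarav ∩ Zheng ∩ Oksana ∩ Liang: 12:20–13:40.
Windows ≥ 30 min: 12:20–13:40.
Earliest such window starts at 12:20.

12:20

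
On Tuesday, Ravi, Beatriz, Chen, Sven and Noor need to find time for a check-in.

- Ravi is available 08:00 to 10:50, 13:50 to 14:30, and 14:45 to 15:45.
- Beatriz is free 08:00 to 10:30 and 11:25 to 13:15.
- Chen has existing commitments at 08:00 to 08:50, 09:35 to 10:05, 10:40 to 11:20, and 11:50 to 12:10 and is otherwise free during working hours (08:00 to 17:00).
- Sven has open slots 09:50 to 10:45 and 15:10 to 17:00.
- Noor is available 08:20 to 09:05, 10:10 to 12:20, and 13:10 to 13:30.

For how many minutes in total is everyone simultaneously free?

Chen free within 08:00–17:00: 08:50–09:35, 10:05–10:40, 11:20–11:50, 12:10–17:00.
Ravi ∩ Beatriz: 08:00–10:30.
Ravi ∩ Beatriz ∩ Chen: 08:50–09:35, 10:05–10:30.
Ravi ∩ Beatriz ∩ Chen ∩ Sven: 10:05–10:30.
Ravi ∩ Beatriz ∩ Chen ∩ Sven ∩ Noor: 10:10–10:30.
Total common minutes: 20.

20 minutes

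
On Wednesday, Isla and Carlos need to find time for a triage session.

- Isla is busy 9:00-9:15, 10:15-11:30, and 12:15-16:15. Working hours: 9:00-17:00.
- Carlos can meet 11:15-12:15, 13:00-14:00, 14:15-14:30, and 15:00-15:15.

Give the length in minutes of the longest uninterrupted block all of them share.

Isla free within 09:00–17:00: 09:15–10:15, 11:30–12:15, 16:15–17:00.
Isla ∩ Carlos: 11:30–12:15.
Single common window of 45 minutes.

45 minutes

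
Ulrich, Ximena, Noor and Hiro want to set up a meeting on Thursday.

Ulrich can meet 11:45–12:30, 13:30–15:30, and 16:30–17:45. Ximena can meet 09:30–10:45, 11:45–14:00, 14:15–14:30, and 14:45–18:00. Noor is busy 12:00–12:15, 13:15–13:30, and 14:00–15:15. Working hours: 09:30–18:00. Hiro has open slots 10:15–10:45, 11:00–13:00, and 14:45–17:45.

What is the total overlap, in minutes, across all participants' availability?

Noor free within 09:30–18:00: 09:30–12:00, 12:15–13:15, 13:30–14:00, 15:15–18:00.
Ulrich ∩ Ximena: 11:45–12:30, 13:30–14:00, 14:15–14:30, 14:45–15:30, 16:30–17:45.
Ulrich ∩ Ximena ∩ Noor: 11:45–12:00, 12:15–12:30, 13:30–14:00, 15:15–15:30, 16:30–17:45.
Ulrich ∩ Ximena ∩ Noor ∩ Hiro: 11:45–12:00, 12:15–12:30, 15:15–15:30, 16:30–17:45.
Total common minutes: 15 + 15 + 15 + 75 = 120.

120 minutes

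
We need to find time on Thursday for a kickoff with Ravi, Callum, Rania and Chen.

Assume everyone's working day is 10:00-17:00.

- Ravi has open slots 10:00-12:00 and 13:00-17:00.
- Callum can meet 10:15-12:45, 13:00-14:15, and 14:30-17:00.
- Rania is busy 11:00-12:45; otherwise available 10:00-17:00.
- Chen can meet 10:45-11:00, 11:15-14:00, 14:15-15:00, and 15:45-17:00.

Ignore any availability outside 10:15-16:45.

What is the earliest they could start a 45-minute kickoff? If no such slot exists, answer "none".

Rania free within 10:00–17:00: 10:00–11:00, 12:45–17:00.
Ravi ∩ Callum: 10:15–12:00, 13:00–14:15, 14:30–17:00.
Ravi ∩ Callum ∩ Rania: 10:15–11:00, 13:00–14:15, 14:30–17:00.
Ravi ∩ Callum ∩ Rania ∩ Chen: 10:45–11:00, 13:00–14:00, 14:30–15:00, 15:45–17:00.
Restricted to 10:15–16:45: 10:45–11:00, 13:00–14:00, 14:30–15:00, 15:45–16:45.
Windows ≥ 45 min: 13:00–14:00, 15:45–16:45.
Earliest such window starts at 13:00.

13:00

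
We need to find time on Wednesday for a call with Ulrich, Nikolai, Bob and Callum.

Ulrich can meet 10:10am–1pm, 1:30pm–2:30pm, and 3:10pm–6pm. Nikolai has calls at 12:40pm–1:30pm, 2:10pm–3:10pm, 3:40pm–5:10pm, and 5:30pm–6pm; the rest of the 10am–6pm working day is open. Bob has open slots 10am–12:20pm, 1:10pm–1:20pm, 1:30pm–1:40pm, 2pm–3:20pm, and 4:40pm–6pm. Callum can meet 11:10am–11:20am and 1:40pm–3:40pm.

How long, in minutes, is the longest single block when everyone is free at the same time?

10 minutes

Nikolai free within 10:00–18:00: 10:00–12:40, 13:30–14:10, 15:10–15:40, 17:10–17:30.
Ulrich ∩ Nikolai: 10:10–12:40, 13:30–14:10, 15:10–15:40, 17:10–17:30.
Ulrich ∩ Nikolai ∩ Bob: 10:10–12:20, 13:30–13:40, 14:00–14:10, 15:10–15:20, 17:10–17:30.
Ulrich ∩ Nikolai ∩ Bob ∩ Callum: 11:10–11:20, 14:00–14:10, 15:10–15:20.
Common window lengths: 10, 10, 10 min; longest is 10.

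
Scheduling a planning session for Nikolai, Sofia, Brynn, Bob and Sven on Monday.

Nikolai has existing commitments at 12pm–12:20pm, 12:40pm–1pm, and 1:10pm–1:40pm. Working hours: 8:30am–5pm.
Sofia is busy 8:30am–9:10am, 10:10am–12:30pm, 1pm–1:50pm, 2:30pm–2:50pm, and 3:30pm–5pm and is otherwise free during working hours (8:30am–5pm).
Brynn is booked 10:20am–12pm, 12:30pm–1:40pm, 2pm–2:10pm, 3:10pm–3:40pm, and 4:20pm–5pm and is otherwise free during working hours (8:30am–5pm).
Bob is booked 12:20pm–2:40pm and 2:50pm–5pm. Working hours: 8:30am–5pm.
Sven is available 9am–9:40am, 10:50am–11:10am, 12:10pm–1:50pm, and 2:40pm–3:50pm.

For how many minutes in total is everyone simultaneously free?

30 minutes

Nikolai free within 08:30–17:00: 08:30–12:00, 12:20–12:40, 13:00–13:10, 13:40–17:00.
Sofia free within 08:30–17:00: 09:10–10:10, 12:30–13:00, 13:50–14:30, 14:50–15:30.
Brynn free within 08:30–17:00: 08:30–10:20, 12:00–12:30, 13:40–14:00, 14:10–15:10, 15:40–16:20.
Bob free within 08:30–17:00: 08:30–12:20, 14:40–14:50.
Nikolai ∩ Sofia: 09:10–10:10, 12:30–12:40, 13:50–14:30, 14:50–15:30.
Nikolai ∩ Sofia ∩ Brynn: 09:10–10:10, 13:50–14:00, 14:10–14:30, 14:50–15:10.
Nikolai ∩ Sofia ∩ Brynn ∩ Bob: 09:10–10:10.
Nikolai ∩ Sofia ∩ Brynn ∩ Bob ∩ Sven: 09:10–09:40.
Total common minutes: 30.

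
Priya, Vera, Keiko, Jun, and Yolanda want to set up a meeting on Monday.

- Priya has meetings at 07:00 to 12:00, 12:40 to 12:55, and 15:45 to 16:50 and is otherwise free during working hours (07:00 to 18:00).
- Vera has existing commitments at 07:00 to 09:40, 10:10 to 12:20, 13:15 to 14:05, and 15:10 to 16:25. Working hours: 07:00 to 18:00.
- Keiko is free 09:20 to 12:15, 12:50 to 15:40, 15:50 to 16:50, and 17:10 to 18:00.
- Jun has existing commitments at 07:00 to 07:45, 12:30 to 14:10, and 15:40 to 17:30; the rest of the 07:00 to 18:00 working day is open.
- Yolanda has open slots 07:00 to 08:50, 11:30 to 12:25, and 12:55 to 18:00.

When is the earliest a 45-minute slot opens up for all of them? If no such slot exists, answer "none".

14:10

Priya free within 07:00–18:00: 12:00–12:40, 12:55–15:45, 16:50–18:00.
Vera free within 07:00–18:00: 09:40–10:10, 12:20–13:15, 14:05–15:10, 16:25–18:00.
Jun free within 07:00–18:00: 07:45–12:30, 14:10–15:40, 17:30–18:00.
Priya ∩ Vera: 12:20–12:40, 12:55–13:15, 14:05–15:10, 16:50–18:00.
Priya ∩ Vera ∩ Keiko: 12:55–13:15, 14:05–15:10, 17:10–18:00.
Priya ∩ Vera ∩ Keiko ∩ Jun: 14:10–15:10, 17:30–18:00.
Priya ∩ Vera ∩ Keiko ∩ Jun ∩ Yolanda: 14:10–15:10, 17:30–18:00.
Windows ≥ 45 min: 14:10–15:10.
Earliest such window starts at 14:10.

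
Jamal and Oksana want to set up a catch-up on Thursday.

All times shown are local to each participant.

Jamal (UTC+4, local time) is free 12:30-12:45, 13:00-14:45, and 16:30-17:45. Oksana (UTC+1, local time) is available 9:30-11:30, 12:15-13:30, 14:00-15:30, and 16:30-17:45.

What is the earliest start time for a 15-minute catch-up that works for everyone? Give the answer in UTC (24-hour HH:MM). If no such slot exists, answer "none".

Jamal → UTC: 08:30–08:45, 09:00–10:45, 12:30–13:45.
Oksana → UTC: 08:30–10:30, 11:15–12:30, 13:00–14:30, 15:30–16:45.
Jamal ∩ Oksana: 08:30–08:45, 09:00–10:30, 13:00–13:45.
Windows ≥ 15 min: 08:30–08:45, 09:00–10:30, 13:00–13:45.
Earliest such window starts at 08:30.

08:30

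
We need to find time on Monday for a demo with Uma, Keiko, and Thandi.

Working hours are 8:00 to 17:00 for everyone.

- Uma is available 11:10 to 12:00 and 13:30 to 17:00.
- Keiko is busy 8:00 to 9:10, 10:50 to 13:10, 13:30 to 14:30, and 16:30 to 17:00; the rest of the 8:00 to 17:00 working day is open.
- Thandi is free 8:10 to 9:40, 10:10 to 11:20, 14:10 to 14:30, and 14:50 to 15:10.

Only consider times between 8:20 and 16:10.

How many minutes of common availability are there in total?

20 minutes

Keiko free within 08:00–17:00: 09:10–10:50, 13:10–13:30, 14:30–16:30.
Uma ∩ Keiko: 14:30–16:30.
Uma ∩ Keiko ∩ Thandi: 14:50–15:10.
Restricted to 08:20–16:10: 14:50–15:10.
Total common minutes: 20.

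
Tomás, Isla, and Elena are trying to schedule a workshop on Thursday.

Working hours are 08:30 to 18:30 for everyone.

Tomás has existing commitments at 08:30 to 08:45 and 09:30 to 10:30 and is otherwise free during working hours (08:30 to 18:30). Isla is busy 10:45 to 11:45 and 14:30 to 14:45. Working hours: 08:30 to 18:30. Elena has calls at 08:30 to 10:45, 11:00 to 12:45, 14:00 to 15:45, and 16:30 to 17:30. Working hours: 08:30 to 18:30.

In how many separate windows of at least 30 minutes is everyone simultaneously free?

3

Tomás free within 08:30–18:30: 08:45–09:30, 10:30–18:30.
Isla free within 08:30–18:30: 08:30–10:45, 11:45–14:30, 14:45–18:30.
Elena free within 08:30–18:30: 10:45–11:00, 12:45–14:00, 15:45–16:30, 17:30–18:30.
Tomás ∩ Isla: 08:45–09:30, 10:30–10:45, 11:45–14:30, 14:45–18:30.
Tomás ∩ Isla ∩ Elena: 12:45–14:00, 15:45–16:30, 17:30–18:30.
Windows ≥ 30 min: 12:45–14:00, 15:45–16:30, 17:30–18:30.
That's 3 windows.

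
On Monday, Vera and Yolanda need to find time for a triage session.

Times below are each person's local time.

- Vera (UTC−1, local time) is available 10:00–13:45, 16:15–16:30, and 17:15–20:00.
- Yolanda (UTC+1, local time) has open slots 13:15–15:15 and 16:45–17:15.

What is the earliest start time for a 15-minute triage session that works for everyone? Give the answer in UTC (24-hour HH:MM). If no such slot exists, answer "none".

12:15

Vera → UTC: 11:00–14:45, 17:15–17:30, 18:15–21:00.
Yolanda → UTC: 12:15–14:15, 15:45–16:15.
Vera ∩ Yolanda: 12:15–14:15.
Windows ≥ 15 min: 12:15–14:15.
Earliest such window starts at 12:15.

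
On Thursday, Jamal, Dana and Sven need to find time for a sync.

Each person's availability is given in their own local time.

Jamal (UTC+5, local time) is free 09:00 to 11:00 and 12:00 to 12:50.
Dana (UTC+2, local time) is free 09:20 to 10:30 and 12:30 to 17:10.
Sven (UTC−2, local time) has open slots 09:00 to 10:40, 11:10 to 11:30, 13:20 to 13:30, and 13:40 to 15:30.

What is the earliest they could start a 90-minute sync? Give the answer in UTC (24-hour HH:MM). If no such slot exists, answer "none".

Jamal → UTC: 04:00–06:00, 07:00–07:50.
Dana → UTC: 07:20–08:30, 10:30–15:10.
Sven → UTC: 11:00–12:40, 13:10–13:30, 15:20–15:30, 15:40–17:30.
Jamal ∩ Dana: 07:20–07:50.
Jamal ∩ Dana ∩ Sven: (none).
Windows ≥ 90 min: (none).

none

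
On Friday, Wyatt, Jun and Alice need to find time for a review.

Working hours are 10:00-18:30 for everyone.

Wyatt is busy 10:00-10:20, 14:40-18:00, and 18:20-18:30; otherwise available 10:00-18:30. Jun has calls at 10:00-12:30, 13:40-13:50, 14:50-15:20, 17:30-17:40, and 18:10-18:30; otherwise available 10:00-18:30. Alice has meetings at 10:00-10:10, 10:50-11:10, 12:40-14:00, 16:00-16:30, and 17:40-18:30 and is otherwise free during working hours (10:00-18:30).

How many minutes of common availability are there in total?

50 minutes

Wyatt free within 10:00–18:30: 10:20–14:40, 18:00–18:20.
Jun free within 10:00–18:30: 12:30–13:40, 13:50–14:50, 15:20–17:30, 17:40–18:10.
Alice free within 10:00–18:30: 10:10–10:50, 11:10–12:40, 14:00–16:00, 16:30–17:40.
Wyatt ∩ Jun: 12:30–13:40, 13:50–14:40, 18:00–18:10.
Wyatt ∩ Jun ∩ Alice: 12:30–12:40, 14:00–14:40.
Total common minutes: 10 + 40 = 50.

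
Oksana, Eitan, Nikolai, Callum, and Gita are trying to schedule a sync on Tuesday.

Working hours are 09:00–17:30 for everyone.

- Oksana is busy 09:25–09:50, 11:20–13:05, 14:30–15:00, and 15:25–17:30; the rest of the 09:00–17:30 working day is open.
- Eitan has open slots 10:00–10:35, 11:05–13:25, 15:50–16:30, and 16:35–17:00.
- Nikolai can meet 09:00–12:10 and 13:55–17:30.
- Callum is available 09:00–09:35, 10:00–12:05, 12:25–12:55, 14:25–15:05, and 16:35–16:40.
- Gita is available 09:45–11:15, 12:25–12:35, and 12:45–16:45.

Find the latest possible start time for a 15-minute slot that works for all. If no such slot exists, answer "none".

10:20

Oksana free within 09:00–17:30: 09:00–09:25, 09:50–11:20, 13:05–14:30, 15:00–15:25.
Oksana ∩ Eitan: 10:00–10:35, 11:05–11:20, 13:05–13:25.
Oksana ∩ Eitan ∩ Nikolai: 10:00–10:35, 11:05–11:20.
Oksana ∩ Eitan ∩ Nikolai ∩ Callum: 10:00–10:35, 11:05–11:20.
Oksana ∩ Eitan ∩ Nikolai ∩ Callum ∩ Gita: 10:00–10:35, 11:05–11:15.
Windows ≥ 15 min: 10:00–10:35.
Latest start in the last window 10:00–10:35 is 10:35 − 15 min = 10:20.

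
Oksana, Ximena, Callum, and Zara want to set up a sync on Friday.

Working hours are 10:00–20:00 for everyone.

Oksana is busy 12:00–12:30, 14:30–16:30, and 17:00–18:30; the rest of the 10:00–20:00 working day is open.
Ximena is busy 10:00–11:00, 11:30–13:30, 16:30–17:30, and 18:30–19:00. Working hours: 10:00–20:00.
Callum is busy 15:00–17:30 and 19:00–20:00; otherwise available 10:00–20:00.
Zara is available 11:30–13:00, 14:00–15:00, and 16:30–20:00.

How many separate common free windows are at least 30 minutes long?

1

Oksana free within 10:00–20:00: 10:00–12:00, 12:30–14:30, 16:30–17:00, 18:30–20:00.
Ximena free within 10:00–20:00: 11:00–11:30, 13:30–16:30, 17:30–18:30, 19:00–20:00.
Callum free within 10:00–20:00: 10:00–15:00, 17:30–19:00.
Oksana ∩ Ximena: 11:00–11:30, 13:30–14:30, 19:00–20:00.
Oksana ∩ Ximena ∩ Callum: 11:00–11:30, 13:30–14:30.
Oksana ∩ Ximena ∩ Callum ∩ Zara: 14:00–14:30.
Windows ≥ 30 min: 14:00–14:30.
That's 1 window.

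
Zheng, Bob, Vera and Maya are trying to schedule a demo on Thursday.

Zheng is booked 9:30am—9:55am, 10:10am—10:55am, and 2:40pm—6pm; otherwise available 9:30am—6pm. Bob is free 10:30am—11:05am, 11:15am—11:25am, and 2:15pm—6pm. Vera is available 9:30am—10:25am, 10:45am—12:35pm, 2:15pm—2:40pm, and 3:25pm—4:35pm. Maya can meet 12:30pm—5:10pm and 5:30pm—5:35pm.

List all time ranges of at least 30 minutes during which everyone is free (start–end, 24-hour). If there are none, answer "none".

none

Zheng free within 09:30–18:00: 09:55–10:10, 10:55–14:40.
Zheng ∩ Bob: 10:55–11:05, 11:15–11:25, 14:15–14:40.
Zheng ∩ Bob ∩ Vera: 10:55–11:05, 11:15–11:25, 14:15–14:40.
Zheng ∩ Bob ∩ Vera ∩ Maya: 14:15–14:40.
Windows ≥ 30 min: (none).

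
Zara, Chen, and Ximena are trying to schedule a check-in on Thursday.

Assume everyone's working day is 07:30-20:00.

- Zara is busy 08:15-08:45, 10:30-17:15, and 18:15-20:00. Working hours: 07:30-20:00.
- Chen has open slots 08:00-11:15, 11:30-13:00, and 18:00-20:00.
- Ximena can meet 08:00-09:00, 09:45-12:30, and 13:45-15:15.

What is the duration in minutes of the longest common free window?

45 minutes

Zara free within 07:30–20:00: 07:30–08:15, 08:45–10:30, 17:15–18:15.
Zara ∩ Chen: 08:00–08:15, 08:45–10:30, 18:00–18:15.
Zara ∩ Chen ∩ Ximena: 08:00–08:15, 08:45–09:00, 09:45–10:30.
Common window lengths: 15, 15, 45 min; longest is 45.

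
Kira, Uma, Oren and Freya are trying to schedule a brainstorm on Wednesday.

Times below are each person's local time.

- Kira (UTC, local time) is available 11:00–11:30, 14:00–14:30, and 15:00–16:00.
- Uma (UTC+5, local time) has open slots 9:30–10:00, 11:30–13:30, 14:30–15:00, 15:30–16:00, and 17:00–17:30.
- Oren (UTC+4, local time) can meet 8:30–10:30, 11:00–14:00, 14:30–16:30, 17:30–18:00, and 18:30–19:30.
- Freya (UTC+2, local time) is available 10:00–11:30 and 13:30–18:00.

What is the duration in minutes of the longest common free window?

0 minutes

Kira → UTC: 11:00–11:30, 14:00–14:30, 15:00–16:00.
Uma → UTC: 04:30–05:00, 06:30–08:30, 09:30–10:00, 10:30–11:00, 12:00–12:30.
Oren → UTC: 04:30–06:30, 07:00–10:00, 10:30–12:30, 13:30–14:00, 14:30–15:30.
Freya → UTC: 08:00–09:30, 11:30–16:00.
Kira ∩ Uma: (none).
Kira ∩ Uma ∩ Oren: (none).
Kira ∩ Uma ∩ Oren ∩ Freya: (none).
No common window.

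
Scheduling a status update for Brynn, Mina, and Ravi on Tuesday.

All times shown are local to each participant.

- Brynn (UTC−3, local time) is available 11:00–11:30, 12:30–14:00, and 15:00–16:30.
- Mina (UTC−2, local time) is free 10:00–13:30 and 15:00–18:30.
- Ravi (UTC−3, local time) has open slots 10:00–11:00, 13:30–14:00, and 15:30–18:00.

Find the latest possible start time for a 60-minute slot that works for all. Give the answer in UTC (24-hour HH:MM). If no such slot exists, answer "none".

18:30

Brynn → UTC: 14:00–14:30, 15:30–17:00, 18:00–19:30.
Mina → UTC: 12:00–15:30, 17:00–20:30.
Ravi → UTC: 13:00–14:00, 16:30–17:00, 18:30–21:00.
Brynn ∩ Mina: 14:00–14:30, 18:00–19:30.
Brynn ∩ Mina ∩ Ravi: 18:30–19:30.
Windows ≥ 60 min: 18:30–19:30.
Latest start in the last window 18:30–19:30 is 19:30 − 60 min = 18:30.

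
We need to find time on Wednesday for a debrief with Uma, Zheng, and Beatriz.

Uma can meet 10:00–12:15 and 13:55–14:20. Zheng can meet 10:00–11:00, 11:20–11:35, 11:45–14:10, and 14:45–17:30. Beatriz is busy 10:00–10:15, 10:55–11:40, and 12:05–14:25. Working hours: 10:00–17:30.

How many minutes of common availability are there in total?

Beatriz free within 10:00–17:30: 10:15–10:55, 11:40–12:05, 14:25–17:30.
Uma ∩ Zheng: 10:00–11:00, 11:20–11:35, 11:45–12:15, 13:55–14:10.
Uma ∩ Zheng ∩ Beatriz: 10:15–10:55, 11:45–12:05.
Total common minutes: 40 + 20 = 60.

60 minutes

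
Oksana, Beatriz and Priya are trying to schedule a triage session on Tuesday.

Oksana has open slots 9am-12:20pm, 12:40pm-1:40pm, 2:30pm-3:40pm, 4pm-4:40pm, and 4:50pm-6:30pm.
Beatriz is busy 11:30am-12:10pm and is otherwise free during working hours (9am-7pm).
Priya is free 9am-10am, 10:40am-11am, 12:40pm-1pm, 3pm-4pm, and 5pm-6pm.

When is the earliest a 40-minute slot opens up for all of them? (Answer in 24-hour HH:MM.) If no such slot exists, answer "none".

09:00

Beatriz free within 09:00–19:00: 09:00–11:30, 12:10–19:00.
Oksana ∩ Beatriz: 09:00–11:30, 12:10–12:20, 12:40–13:40, 14:30–15:40, 16:00–16:40, 16:50–18:30.
Oksana ∩ Beatriz ∩ Priya: 09:00–10:00, 10:40–11:00, 12:40–13:00, 15:00–15:40, 17:00–18:00.
Windows ≥ 40 min: 09:00–10:00, 15:00–15:40, 17:00–18:00.
Earliest such window starts at 09:00.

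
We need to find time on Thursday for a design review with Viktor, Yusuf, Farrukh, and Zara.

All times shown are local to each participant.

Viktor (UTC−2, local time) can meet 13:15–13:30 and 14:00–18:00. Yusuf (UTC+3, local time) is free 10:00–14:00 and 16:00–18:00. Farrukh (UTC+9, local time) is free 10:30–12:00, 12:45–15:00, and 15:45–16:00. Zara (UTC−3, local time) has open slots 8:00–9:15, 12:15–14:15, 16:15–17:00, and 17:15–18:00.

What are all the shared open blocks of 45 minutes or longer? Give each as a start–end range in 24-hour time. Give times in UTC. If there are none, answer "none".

none

Viktor → UTC: 15:15–15:30, 16:00–20:00.
Yusuf → UTC: 07:00–11:00, 13:00–15:00.
Farrukh → UTC: 01:30–03:00, 03:45–06:00, 06:45–07:00.
Zara → UTC: 11:00–12:15, 15:15–17:15, 19:15–20:00, 20:15–21:00.
Viktor ∩ Yusuf: (none).
Viktor ∩ Yusuf ∩ Farrukh: (none).
Viktor ∩ Yusuf ∩ Farrukh ∩ Zara: (none).
Windows ≥ 45 min: (none).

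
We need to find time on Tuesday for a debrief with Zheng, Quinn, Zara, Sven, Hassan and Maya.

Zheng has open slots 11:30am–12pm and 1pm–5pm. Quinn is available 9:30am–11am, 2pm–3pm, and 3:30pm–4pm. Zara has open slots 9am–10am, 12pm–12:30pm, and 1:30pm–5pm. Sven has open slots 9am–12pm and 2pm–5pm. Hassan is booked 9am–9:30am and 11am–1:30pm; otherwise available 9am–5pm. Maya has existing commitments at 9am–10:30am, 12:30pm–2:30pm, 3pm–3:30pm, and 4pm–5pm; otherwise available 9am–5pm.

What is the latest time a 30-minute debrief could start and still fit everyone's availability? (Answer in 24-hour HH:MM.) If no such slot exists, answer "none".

15:30

Hassan free within 09:00–17:00: 09:30–11:00, 13:30–17:00.
Maya free within 09:00–17:00: 10:30–12:30, 14:30–15:00, 15:30–16:00.
Zheng ∩ Quinn: 14:00–15:00, 15:30–16:00.
Zheng ∩ Quinn ∩ Zara: 14:00–15:00, 15:30–16:00.
Zheng ∩ Quinn ∩ Zara ∩ Sven: 14:00–15:00, 15:30–16:00.
Zheng ∩ Quinn ∩ Zara ∩ Sven ∩ Hassan: 14:00–15:00, 15:30–16:00.
Zheng ∩ Quinn ∩ Zara ∩ Sven ∩ Hassan ∩ Maya: 14:30–15:00, 15:30–16:00.
Windows ≥ 30 min: 14:30–15:00, 15:30–16:00.
Latest start in the last window 15:30–16:00 is 16:00 − 30 min = 15:30.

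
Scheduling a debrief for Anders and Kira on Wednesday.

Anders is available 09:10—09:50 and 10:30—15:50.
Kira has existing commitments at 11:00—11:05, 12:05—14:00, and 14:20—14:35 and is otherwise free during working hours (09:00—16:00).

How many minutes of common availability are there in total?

225 minutes

Kira free within 09:00–16:00: 09:00–11:00, 11:05–12:05, 14:00–14:20, 14:35–16:00.
Anders ∩ Kira: 09:10–09:50, 10:30–11:00, 11:05–12:05, 14:00–14:20, 14:35–15:50.
Total common minutes: 40 + 30 + 60 + 20 + 75 = 225.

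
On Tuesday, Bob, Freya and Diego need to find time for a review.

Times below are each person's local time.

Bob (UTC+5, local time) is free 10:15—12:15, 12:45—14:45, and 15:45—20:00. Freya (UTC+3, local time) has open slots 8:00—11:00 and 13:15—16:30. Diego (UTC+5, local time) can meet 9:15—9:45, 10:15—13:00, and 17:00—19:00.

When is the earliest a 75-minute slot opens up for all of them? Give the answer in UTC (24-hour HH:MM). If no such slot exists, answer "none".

Bob → UTC: 05:15–07:15, 07:45–09:45, 10:45–15:00.
Freya → UTC: 05:00–08:00, 10:15–13:30.
Diego → UTC: 04:15–04:45, 05:15–08:00, 12:00–14:00.
Bob ∩ Freya: 05:15–07:15, 07:45–08:00, 10:45–13:30.
Bob ∩ Freya ∩ Diego: 05:15–07:15, 07:45–08:00, 12:00–13:30.
Windows ≥ 75 min: 05:15–07:15, 12:00–13:30.
Earliest such window starts at 05:15.

05:15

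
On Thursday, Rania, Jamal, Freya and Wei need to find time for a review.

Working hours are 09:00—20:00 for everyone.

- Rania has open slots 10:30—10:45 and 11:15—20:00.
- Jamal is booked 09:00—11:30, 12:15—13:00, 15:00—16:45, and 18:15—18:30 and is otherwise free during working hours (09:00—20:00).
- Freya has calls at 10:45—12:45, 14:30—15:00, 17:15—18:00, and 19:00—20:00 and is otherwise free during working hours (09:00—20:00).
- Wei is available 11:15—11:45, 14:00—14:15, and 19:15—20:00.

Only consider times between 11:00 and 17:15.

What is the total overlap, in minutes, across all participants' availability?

Jamal free within 09:00–20:00: 11:30–12:15, 13:00–15:00, 16:45–18:15, 18:30–20:00.
Freya free within 09:00–20:00: 09:00–10:45, 12:45–14:30, 15:00–17:15, 18:00–19:00.
Rania ∩ Jamal: 11:30–12:15, 13:00–15:00, 16:45–18:15, 18:30–20:00.
Rania ∩ Jamal ∩ Freya: 13:00–14:30, 16:45–17:15, 18:00–18:15, 18:30–19:00.
Rania ∩ Jamal ∩ Freya ∩ Wei: 14:00–14:15.
Restricted to 11:00–17:15: 14:00–14:15.
Total common minutes: 15.

15 minutes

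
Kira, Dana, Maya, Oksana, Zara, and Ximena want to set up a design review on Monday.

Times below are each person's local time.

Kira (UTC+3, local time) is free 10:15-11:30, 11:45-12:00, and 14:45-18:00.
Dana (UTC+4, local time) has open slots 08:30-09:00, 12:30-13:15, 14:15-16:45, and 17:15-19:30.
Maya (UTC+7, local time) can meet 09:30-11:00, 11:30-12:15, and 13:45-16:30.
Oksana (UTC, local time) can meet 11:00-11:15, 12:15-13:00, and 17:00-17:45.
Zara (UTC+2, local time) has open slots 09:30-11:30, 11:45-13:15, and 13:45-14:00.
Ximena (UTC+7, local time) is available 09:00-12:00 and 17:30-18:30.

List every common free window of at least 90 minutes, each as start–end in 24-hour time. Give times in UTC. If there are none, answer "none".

Kira → UTC: 07:15–08:30, 08:45–09:00, 11:45–15:00.
Dana → UTC: 04:30–05:00, 08:30–09:15, 10:15–12:45, 13:15–15:30.
Maya → UTC: 02:30–04:00, 04:30–05:15, 06:45–09:30.
Oksana → UTC: 11:00–11:15, 12:15–13:00, 17:00–17:45.
Zara → UTC: 07:30–09:30, 09:45–11:15, 11:45–12:00.
Ximena → UTC: 02:00–05:00, 10:30–11:30.
Kira ∩ Dana: 08:45–09:00, 11:45–12:45, 13:15–15:00.
Kira ∩ Dana ∩ Maya: 08:45–09:00.
Kira ∩ Dana ∩ Maya ∩ Oksana: (none).
Kira ∩ Dana ∩ Maya ∩ Oksana ∩ Zara: (none).
Kira ∩ Dana ∩ Maya ∩ Oksana ∩ Zara ∩ Ximena: (none).
Windows ≥ 90 min: (none).

none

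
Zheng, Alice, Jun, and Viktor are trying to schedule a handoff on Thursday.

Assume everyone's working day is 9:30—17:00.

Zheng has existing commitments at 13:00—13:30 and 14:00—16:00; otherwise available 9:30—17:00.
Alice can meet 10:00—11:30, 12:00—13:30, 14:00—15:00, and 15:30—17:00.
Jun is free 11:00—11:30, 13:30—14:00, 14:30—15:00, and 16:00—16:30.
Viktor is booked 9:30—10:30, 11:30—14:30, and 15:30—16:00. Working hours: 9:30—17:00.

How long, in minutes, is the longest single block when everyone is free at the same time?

30 minutes

Zheng free within 09:30–17:00: 09:30–13:00, 13:30–14:00, 16:00–17:00.
Viktor free within 09:30–17:00: 10:30–11:30, 14:30–15:30, 16:00–17:00.
Zheng ∩ Alice: 10:00–11:30, 12:00–13:00, 16:00–17:00.
Zheng ∩ Alice ∩ Jun: 11:00–11:30, 16:00–16:30.
Zheng ∩ Alice ∩ Jun ∩ Viktor: 11:00–11:30, 16:00–16:30.
Common window lengths: 30, 30 min; longest is 30.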